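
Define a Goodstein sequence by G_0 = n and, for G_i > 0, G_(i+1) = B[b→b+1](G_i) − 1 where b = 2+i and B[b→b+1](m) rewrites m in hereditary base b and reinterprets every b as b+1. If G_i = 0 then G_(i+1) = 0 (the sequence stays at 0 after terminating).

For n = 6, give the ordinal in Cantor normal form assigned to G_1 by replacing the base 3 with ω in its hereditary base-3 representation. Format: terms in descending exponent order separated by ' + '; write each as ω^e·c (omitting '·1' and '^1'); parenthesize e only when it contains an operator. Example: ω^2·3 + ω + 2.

[0] 6 ≡ 2^2 + 2 (base 2). Lift 3: 30. −1: 29.
[1] 29 ≡ 3^3 + 2 (base 3). Lift 4: 258. −1: 257.

ω^ω + 2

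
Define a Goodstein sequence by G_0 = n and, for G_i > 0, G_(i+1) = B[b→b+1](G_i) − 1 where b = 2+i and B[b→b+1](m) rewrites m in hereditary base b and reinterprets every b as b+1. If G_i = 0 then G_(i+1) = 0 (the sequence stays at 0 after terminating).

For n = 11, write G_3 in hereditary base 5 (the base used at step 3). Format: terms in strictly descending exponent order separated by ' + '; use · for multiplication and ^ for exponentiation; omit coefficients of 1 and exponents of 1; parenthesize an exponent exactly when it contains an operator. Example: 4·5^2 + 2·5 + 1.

5^(5 + 1) + 2

G_0=11  [base 2] 2^(2 + 1) + 2 + 1  →[2↦3]→  3^(3 + 1) + 3 + 1 = 85  −1 ⇒ G_1=84
G_1=84  [base 3] 3^(3 + 1) + 3  →[3↦4]→  4^(4 + 1) + 4 = 1028  −1 ⇒ G_2=1027
G_2=1027  [base 4] 4^(4 + 1) + 3  →[4↦5]→  5^(5 + 1) + 3 = 15628  −1 ⇒ G_3=15627
G_3=15627  [base 5] 5^(5 + 1) + 2  →[5↦6]→  6^(6 + 1) + 2 = 279938  −1 ⇒ G_4=279937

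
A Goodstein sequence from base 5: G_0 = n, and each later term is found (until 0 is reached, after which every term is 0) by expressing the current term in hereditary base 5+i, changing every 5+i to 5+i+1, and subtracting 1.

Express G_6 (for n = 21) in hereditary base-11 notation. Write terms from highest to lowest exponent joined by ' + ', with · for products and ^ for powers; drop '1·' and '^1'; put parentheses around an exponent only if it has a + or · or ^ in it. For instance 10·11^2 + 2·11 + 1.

3·11 + 2

i=0: 21 = 4·5 + 1 (b=5); 5→6: 4·6 + 1 = 25; 25−1 = 24
i=1: 24 = 4·6 (b=6); 6→7: 4·7 = 28; 28−1 = 27
i=2: 27 = 3·7 + 6 (b=7); 7→8: 3·8 + 6 = 30; 30−1 = 29
i=3: 29 = 3·8 + 5 (b=8); 8→9: 3·9 + 5 = 32; 32−1 = 31
i=4: 31 = 3·9 + 4 (b=9); 9→10: 3·10 + 4 = 34; 34−1 = 33
i=5: 33 = 3·10 + 3 (b=10); 10→11: 3·11 + 3 = 36; 36−1 = 35
i=6: 35 = 3·11 + 2 (b=11); 11→12: 3·12 + 2 = 38; 38−1 = 37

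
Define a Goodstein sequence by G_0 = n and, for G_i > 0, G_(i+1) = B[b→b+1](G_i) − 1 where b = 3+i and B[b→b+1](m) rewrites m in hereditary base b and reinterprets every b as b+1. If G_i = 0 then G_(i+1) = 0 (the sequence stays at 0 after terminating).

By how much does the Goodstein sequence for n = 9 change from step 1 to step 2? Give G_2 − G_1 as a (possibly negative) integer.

2

G_0=9  [base 3] 3^2  →[3↦4]→  4^2 = 16  −1 ⇒ G_1=15
G_1=15  [base 4] 3·4 + 3  →[4↦5]→  3·5 + 3 = 18  −1 ⇒ G_2=17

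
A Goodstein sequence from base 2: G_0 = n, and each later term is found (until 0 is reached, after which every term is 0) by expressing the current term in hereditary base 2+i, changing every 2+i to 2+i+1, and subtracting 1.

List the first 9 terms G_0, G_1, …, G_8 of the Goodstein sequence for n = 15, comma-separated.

(0) 15|_2 = 2^(2 + 1) + 2^2 + 2 + 1 ↦ 3^(3 + 1) + 3^3 + 3 + 1|_3 = 112 ⇒ 111
(1) 111|_3 = 3^(3 + 1) + 3^3 + 3 ↦ 4^(4 + 1) + 4^4 + 4|_4 = 1284 ⇒ 1283
(2) 1283|_4 = 4^(4 + 1) + 4^4 + 3 ↦ 5^(5 + 1) + 5^5 + 3|_5 = 18753 ⇒ 18752
(3) 18752|_5 = 5^(5 + 1) + 5^5 + 2 ↦ 6^(6 + 1) + 6^6 + 2|_6 = 326594 ⇒ 326593
(4) 326593|_6 = 6^(6 + 1) + 6^6 + 1 ↦ 7^(7 + 1) + 7^7 + 1|_7 = 6588345 ⇒ 6588344
(5) 6588344|_7 = 7^(7 + 1) + 7^7 ↦ 8^(8 + 1) + 8^8|_8 = 150994944 ⇒ 150994943
(6) 150994943|_8 = 8^(8 + 1) + 7·8^7 + 7·8^6 + 7·8^5 + 7·8^4 + 7·8^3 + 7·8^2 + 7·8 + 7 ↦ 9^(9 + 1) + 7·9^7 + 7·9^6 + 7·9^5 + 7·9^4 + 7·9^3 + 7·9^2 + 7·9 + 7|_9 = 3524450281 ⇒ 3524450280
(7) 3524450280|_9 = 9^(9 + 1) + 7·9^7 + 7·9^6 + 7·9^5 + 7·9^4 + 7·9^3 + 7·9^2 + 7·9 + 6 ↦ 10^(10 + 1) + 7·10^7 + 7·10^6 + 7·10^5 + 7·10^4 + 7·10^3 + 7·10^2 + 7·10 + 6|_10 = 100077777776 ⇒ 100077777775

15, 111, 1283, 18752, 326593, 6588344, 150994943, 3524450280, 100077777775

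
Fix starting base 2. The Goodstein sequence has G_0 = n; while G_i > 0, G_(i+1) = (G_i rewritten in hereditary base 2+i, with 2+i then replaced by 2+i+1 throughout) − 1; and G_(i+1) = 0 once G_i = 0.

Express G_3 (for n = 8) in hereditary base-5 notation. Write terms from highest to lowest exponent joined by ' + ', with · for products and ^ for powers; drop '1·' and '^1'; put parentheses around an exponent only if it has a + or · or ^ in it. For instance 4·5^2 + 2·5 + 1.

2·5^5 + 2·5^2 + 2·5

G_0 = 8. HB_2(8) = 2^(2 + 1). Bump = 81. G_1 = 80.
G_1 = 80. HB_3(80) = 2·3^3 + 2·3^2 + 2·3 + 2. Bump = 554. G_2 = 553.
G_2 = 553. HB_4(553) = 2·4^4 + 2·4^2 + 2·4 + 1. Bump = 6311. G_3 = 6310.
G_3 = 6310. HB_5(6310) = 2·5^5 + 2·5^2 + 2·5. Bump = 93396. G_4 = 93395.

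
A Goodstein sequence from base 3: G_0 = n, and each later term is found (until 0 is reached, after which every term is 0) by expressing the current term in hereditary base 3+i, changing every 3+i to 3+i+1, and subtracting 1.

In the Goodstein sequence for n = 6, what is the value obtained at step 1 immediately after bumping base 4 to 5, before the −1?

8

step 0: 6 = 2·3; sub 4 for 3: 2·4; = 8; G_1 = 8−1 = 7
step 1: 7 = 4 + 3; sub 5 for 4: 5 + 3; = 8; G_2 = 8−1 = 7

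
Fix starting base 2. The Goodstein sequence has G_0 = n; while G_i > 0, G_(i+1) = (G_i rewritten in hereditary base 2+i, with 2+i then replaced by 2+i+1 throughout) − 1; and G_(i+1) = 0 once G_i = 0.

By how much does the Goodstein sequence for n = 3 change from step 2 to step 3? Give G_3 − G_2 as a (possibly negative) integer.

(0) 3|_2 = 2 + 1 ↦ 3 + 1|_3 = 4 ⇒ 3
(1) 3|_3 = 3 ↦ 4|_4 = 4 ⇒ 3
(2) 3|_4 = 3 ↦ 3|_5 = 3 ⇒ 2

-1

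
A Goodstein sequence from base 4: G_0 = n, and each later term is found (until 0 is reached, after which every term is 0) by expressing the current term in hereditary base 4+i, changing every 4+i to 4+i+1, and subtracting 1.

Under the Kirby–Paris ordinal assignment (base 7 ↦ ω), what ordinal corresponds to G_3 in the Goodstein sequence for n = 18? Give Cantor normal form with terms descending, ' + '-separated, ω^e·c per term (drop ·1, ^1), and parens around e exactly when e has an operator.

(0) 18|_4 = 4^2 + 2 ↦ 5^2 + 2|_5 = 27 ⇒ 26
(1) 26|_5 = 5^2 + 1 ↦ 6^2 + 1|_6 = 37 ⇒ 36
(2) 36|_6 = 6^2 ↦ 7^2|_7 = 49 ⇒ 48
(3) 48|_7 = 6·7 + 6 ↦ 6·8 + 6|_8 = 54 ⇒ 53

ω·6 + 6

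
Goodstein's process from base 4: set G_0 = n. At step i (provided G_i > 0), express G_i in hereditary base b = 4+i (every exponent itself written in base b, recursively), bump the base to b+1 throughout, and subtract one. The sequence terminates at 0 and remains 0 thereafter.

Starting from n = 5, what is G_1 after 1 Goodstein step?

G_0=5  [base 4] 4 + 1  →[4↦5]→  5 + 1 = 6  −1 ⇒ G_1=5
G_1=5  [base 5] 5  →[5↦6]→  6 = 6  −1 ⇒ G_2=5

5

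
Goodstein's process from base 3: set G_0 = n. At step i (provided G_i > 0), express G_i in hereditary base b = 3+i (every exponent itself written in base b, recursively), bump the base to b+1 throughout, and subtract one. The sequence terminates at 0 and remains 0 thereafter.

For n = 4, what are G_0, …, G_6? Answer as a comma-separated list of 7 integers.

step 0: 4 = 3 + 1; sub 4 for 3: 4 + 1; = 5; G_1 = 5−1 = 4
step 1: 4 = 4; sub 5 for 4: 5; = 5; G_2 = 5−1 = 4
step 2: 4 = 4; sub 6 for 5: 4; = 4; G_3 = 4−1 = 3
step 3: 3 = 3; sub 7 for 6: 3; = 3; G_4 = 3−1 = 2
step 4: 2 = 2; sub 8 for 7: 2; = 2; G_5 = 2−1 = 1
step 5: 1 = 1; sub 9 for 8: 1; = 1; G_6 = 1−1 = 0

4, 4, 4, 3, 2, 1, 0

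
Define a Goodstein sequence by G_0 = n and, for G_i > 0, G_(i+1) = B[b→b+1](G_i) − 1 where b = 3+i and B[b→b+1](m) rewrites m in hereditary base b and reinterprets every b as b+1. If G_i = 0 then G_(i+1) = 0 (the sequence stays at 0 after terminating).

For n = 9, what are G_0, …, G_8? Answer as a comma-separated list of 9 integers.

base 3: 9 = 3^2; at 4: 4^2 = 16; next = 15
base 4: 15 = 3·4 + 3; at 5: 3·5 + 3 = 18; next = 17
base 5: 17 = 3·5 + 2; at 6: 3·6 + 2 = 20; next = 19
base 6: 19 = 3·6 + 1; at 7: 3·7 + 1 = 22; next = 21
base 7: 21 = 3·7; at 8: 3·8 = 24; next = 23
base 8: 23 = 2·8 + 7; at 9: 2·9 + 7 = 25; next = 24
base 9: 24 = 2·9 + 6; at 10: 2·10 + 6 = 26; next = 25
base 10: 25 = 2·10 + 5; at 11: 2·11 + 5 = 27; next = 26

9, 15, 17, 19, 21, 23, 24, 25, 26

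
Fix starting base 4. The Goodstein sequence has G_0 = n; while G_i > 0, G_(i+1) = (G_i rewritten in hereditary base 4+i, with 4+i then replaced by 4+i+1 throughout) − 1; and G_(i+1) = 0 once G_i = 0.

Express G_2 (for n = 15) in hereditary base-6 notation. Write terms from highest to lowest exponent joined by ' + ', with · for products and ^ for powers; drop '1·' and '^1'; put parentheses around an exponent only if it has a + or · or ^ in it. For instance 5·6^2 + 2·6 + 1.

3·6 + 1

G_0=15  [base 4] 3·4 + 3  →[4↦5]→  3·5 + 3 = 18  −1 ⇒ G_1=17
G_1=17  [base 5] 3·5 + 2  →[5↦6]→  3·6 + 2 = 20  −1 ⇒ G_2=19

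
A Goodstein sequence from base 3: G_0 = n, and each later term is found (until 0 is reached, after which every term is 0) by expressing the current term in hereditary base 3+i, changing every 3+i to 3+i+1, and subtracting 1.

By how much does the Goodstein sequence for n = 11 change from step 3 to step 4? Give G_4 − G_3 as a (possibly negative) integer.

4

[0] 11 ≡ 3^2 + 2 (base 3). Lift 4: 18. −1: 17.
[1] 17 ≡ 4^2 + 1 (base 4). Lift 5: 26. −1: 25.
[2] 25 ≡ 5^2 (base 5). Lift 6: 36. −1: 35.
[3] 35 ≡ 5·6 + 5 (base 6). Lift 7: 40. −1: 39.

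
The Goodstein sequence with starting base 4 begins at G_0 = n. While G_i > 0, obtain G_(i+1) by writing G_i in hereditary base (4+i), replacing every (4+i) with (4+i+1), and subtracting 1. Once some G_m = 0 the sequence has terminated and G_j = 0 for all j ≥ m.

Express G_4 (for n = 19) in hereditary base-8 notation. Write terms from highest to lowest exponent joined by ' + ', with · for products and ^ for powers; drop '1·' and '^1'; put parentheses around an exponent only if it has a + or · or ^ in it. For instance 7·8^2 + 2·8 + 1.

7·8 + 7

19 —HB4→ 4^2 + 3 —bump→ 5^2 + 3 = 28 —(−1)→ 27
27 —HB5→ 5^2 + 2 —bump→ 6^2 + 2 = 38 —(−1)→ 37
37 —HB6→ 6^2 + 1 —bump→ 7^2 + 1 = 50 —(−1)→ 49
49 —HB7→ 7^2 —bump→ 8^2 = 64 —(−1)→ 63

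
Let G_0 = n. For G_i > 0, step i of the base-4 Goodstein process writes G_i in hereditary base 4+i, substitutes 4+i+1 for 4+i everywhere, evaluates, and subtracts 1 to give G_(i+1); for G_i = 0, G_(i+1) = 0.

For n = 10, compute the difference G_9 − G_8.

G_0 = 10. HB_4(10) = 2·4 + 2. Bump = 12. G_1 = 11.
G_1 = 11. HB_5(11) = 2·5 + 1. Bump = 13. G_2 = 12.
G_2 = 12. HB_6(12) = 2·6. Bump = 14. G_3 = 13.
G_3 = 13. HB_7(13) = 7 + 6. Bump = 14. G_4 = 13.
G_4 = 13. HB_8(13) = 8 + 5. Bump = 14. G_5 = 13.
G_5 = 13. HB_9(13) = 9 + 4. Bump = 14. G_6 = 13.
G_6 = 13. HB_10(13) = 10 + 3. Bump = 14. G_7 = 13.
G_7 = 13. HB_11(13) = 11 + 2. Bump = 14. G_8 = 13.
G_8 = 13. HB_12(13) = 12 + 1. Bump = 14. G_9 = 13.

0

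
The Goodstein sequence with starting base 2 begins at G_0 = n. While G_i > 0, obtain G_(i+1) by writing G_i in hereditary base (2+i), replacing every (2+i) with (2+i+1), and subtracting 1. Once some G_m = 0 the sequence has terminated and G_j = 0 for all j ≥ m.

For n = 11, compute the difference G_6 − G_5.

base 2: 11 = 2^(2 + 1) + 2 + 1; at 3: 3^(3 + 1) + 3 + 1 = 85; next = 84
base 3: 84 = 3^(3 + 1) + 3; at 4: 4^(4 + 1) + 4 = 1028; next = 1027
base 4: 1027 = 4^(4 + 1) + 3; at 5: 5^(5 + 1) + 3 = 15628; next = 15627
base 5: 15627 = 5^(5 + 1) + 2; at 6: 6^(6 + 1) + 2 = 279938; next = 279937
base 6: 279937 = 6^(6 + 1) + 1; at 7: 7^(7 + 1) + 1 = 5764802; next = 5764801
base 7: 5764801 = 7^(7 + 1); at 8: 8^(8 + 1) = 134217728; next = 134217727

128452926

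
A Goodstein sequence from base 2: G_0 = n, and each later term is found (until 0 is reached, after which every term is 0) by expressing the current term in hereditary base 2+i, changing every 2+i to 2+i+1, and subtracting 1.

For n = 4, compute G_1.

i=0: 4 = 2^2 (b=2); 2→3: 3^3 = 27; 27−1 = 26
i=1: 26 = 2·3^2 + 2·3 + 2 (b=3); 3→4: 2·4^2 + 2·4 + 2 = 42; 42−1 = 41

26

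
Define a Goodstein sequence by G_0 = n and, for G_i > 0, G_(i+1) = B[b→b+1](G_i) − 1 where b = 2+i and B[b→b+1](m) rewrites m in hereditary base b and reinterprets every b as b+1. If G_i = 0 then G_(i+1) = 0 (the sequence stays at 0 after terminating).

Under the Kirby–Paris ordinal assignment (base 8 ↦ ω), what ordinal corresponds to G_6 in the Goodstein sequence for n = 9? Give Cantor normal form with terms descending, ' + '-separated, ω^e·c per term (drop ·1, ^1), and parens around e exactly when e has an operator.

G_0 = 9. HB_2(9) = 2^(2 + 1) + 1. Bump = 82. G_1 = 81.
G_1 = 81. HB_3(81) = 3^(3 + 1). Bump = 1024. G_2 = 1023.
G_2 = 1023. HB_4(1023) = 3·4^4 + 3·4^3 + 3·4^2 + 3·4 + 3. Bump = 9843. G_3 = 9842.
G_3 = 9842. HB_5(9842) = 3·5^5 + 3·5^3 + 3·5^2 + 3·5 + 2. Bump = 140744. G_4 = 140743.
G_4 = 140743. HB_6(140743) = 3·6^6 + 3·6^3 + 3·6^2 + 3·6 + 1. Bump = 2471827. G_5 = 2471826.
G_5 = 2471826. HB_7(2471826) = 3·7^7 + 3·7^3 + 3·7^2 + 3·7. Bump = 50333400. G_6 = 50333399.
G_6 = 50333399. HB_8(50333399) = 3·8^8 + 3·8^3 + 3·8^2 + 2·8 + 7. Bump = 1162263922. G_7 = 1162263921.

ω^ω·3 + ω^3·3 + ω^2·3 + ω·2 + 7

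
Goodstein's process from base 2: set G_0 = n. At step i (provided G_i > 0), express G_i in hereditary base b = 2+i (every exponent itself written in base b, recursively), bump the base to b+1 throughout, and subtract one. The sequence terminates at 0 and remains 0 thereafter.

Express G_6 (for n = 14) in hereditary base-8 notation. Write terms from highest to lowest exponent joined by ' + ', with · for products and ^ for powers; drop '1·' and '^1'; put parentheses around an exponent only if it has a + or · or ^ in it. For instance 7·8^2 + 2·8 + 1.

8^(8 + 1) + 5·8^5 + 5·8^4 + 5·8^3 + 5·8^2 + 5·8 + 3

G_0 = 14. HB_2(14) = 2^(2 + 1) + 2^2 + 2. Bump = 111. G_1 = 110.
G_1 = 110. HB_3(110) = 3^(3 + 1) + 3^3 + 2. Bump = 1282. G_2 = 1281.
G_2 = 1281. HB_4(1281) = 4^(4 + 1) + 4^4 + 1. Bump = 18751. G_3 = 18750.
G_3 = 18750. HB_5(18750) = 5^(5 + 1) + 5^5. Bump = 326592. G_4 = 326591.
G_4 = 326591. HB_6(326591) = 6^(6 + 1) + 5·6^5 + 5·6^4 + 5·6^3 + 5·6^2 + 5·6 + 5. Bump = 5862841. G_5 = 5862840.
G_5 = 5862840. HB_7(5862840) = 7^(7 + 1) + 5·7^5 + 5·7^4 + 5·7^3 + 5·7^2 + 5·7 + 4. Bump = 134404972. G_6 = 134404971.
G_6 = 134404971. HB_8(134404971) = 8^(8 + 1) + 5·8^5 + 5·8^4 + 5·8^3 + 5·8^2 + 5·8 + 3. Bump = 3487116549. G_7 = 3487116548.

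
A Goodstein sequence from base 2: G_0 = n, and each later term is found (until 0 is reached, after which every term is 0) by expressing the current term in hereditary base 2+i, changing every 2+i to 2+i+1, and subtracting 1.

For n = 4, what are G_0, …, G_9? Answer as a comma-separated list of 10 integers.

(0) 4|_2 = 2^2 ↦ 3^3|_3 = 27 ⇒ 26
(1) 26|_3 = 2·3^2 + 2·3 + 2 ↦ 2·4^2 + 2·4 + 2|_4 = 42 ⇒ 41
(2) 41|_4 = 2·4^2 + 2·4 + 1 ↦ 2·5^2 + 2·5 + 1|_5 = 61 ⇒ 60
(3) 60|_5 = 2·5^2 + 2·5 ↦ 2·6^2 + 2·6|_6 = 84 ⇒ 83
(4) 83|_6 = 2·6^2 + 6 + 5 ↦ 2·7^2 + 7 + 5|_7 = 110 ⇒ 109
(5) 109|_7 = 2·7^2 + 7 + 4 ↦ 2·8^2 + 8 + 4|_8 = 140 ⇒ 139
(6) 139|_8 = 2·8^2 + 8 + 3 ↦ 2·9^2 + 9 + 3|_9 = 174 ⇒ 173
(7) 173|_9 = 2·9^2 + 9 + 2 ↦ 2·10^2 + 10 + 2|_10 = 212 ⇒ 211
(8) 211|_10 = 2·10^2 + 10 + 1 ↦ 2·11^2 + 11 + 1|_11 = 254 ⇒ 253

4, 26, 41, 60, 83, 109, 139, 173, 211, 253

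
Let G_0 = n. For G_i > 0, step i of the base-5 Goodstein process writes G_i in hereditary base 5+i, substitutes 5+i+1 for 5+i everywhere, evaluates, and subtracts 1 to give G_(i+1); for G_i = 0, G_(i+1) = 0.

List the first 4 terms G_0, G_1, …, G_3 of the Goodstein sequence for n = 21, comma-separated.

[0] 21 ≡ 4·5 + 1 (base 5). Lift 6: 25. −1: 24.
[1] 24 ≡ 4·6 (base 6). Lift 7: 28. −1: 27.
[2] 27 ≡ 3·7 + 6 (base 7). Lift 8: 30. −1: 29.

21, 24, 27, 29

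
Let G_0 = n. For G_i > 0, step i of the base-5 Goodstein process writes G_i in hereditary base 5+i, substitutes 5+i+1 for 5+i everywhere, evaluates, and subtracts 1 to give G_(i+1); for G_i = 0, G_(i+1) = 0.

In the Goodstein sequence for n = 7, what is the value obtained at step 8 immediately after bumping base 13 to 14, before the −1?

base 5: 7 = 5 + 2; at 6: 6 + 2 = 8; next = 7
base 6: 7 = 6 + 1; at 7: 7 + 1 = 8; next = 7
base 7: 7 = 7; at 8: 8 = 8; next = 7
base 8: 7 = 7; at 9: 7 = 7; next = 6
base 9: 6 = 6; at 10: 6 = 6; next = 5
base 10: 5 = 5; at 11: 5 = 5; next = 4
base 11: 4 = 4; at 12: 4 = 4; next = 3
base 12: 3 = 3; at 13: 3 = 3; next = 2

2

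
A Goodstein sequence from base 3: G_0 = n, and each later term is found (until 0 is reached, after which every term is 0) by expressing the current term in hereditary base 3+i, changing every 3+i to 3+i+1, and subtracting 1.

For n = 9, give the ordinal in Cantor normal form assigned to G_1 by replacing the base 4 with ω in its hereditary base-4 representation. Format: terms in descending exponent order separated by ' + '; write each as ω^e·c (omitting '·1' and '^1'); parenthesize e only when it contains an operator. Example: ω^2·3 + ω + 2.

ω·3 + 3

step 0: 9 = 3^2; sub 4 for 3: 4^2; = 16; G_1 = 16−1 = 15
step 1: 15 = 3·4 + 3; sub 5 for 4: 3·5 + 3; = 18; G_2 = 18−1 = 17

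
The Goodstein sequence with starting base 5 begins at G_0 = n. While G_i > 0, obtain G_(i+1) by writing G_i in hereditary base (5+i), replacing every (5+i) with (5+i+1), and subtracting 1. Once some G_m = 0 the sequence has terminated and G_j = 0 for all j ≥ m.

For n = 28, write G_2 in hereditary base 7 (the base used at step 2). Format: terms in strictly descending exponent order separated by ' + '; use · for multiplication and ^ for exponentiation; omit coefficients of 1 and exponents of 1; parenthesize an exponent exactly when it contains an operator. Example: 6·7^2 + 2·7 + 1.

(0) 28|_5 = 5^2 + 3 ↦ 6^2 + 3|_6 = 39 ⇒ 38
(1) 38|_6 = 6^2 + 2 ↦ 7^2 + 2|_7 = 51 ⇒ 50

7^2 + 1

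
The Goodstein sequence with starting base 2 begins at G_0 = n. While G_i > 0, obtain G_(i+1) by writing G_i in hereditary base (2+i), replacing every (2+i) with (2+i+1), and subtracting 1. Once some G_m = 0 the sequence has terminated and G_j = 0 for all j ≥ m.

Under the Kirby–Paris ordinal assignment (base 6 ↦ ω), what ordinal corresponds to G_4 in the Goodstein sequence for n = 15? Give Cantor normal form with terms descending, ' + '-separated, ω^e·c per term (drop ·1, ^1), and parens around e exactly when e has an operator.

ω^(ω + 1) + ω^ω + 1

G_0=15  [base 2] 2^(2 + 1) + 2^2 + 2 + 1  →[2↦3]→  3^(3 + 1) + 3^3 + 3 + 1 = 112  −1 ⇒ G_1=111
G_1=111  [base 3] 3^(3 + 1) + 3^3 + 3  →[3↦4]→  4^(4 + 1) + 4^4 + 4 = 1284  −1 ⇒ G_2=1283
G_2=1283  [base 4] 4^(4 + 1) + 4^4 + 3  →[4↦5]→  5^(5 + 1) + 5^5 + 3 = 18753  −1 ⇒ G_3=18752
G_3=18752  [base 5] 5^(5 + 1) + 5^5 + 2  →[5↦6]→  6^(6 + 1) + 6^6 + 2 = 326594  −1 ⇒ G_4=326593
G_4=326593  [base 6] 6^(6 + 1) + 6^6 + 1  →[6↦7]→  7^(7 + 1) + 7^7 + 1 = 6588345  −1 ⇒ G_5=6588344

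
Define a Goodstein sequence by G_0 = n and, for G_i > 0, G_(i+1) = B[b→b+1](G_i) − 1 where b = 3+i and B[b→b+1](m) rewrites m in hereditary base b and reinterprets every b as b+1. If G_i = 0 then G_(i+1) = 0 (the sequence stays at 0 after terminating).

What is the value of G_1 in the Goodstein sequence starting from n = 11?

17

(0) 11|_3 = 3^2 + 2 ↦ 4^2 + 2|_4 = 18 ⇒ 17
(1) 17|_4 = 4^2 + 1 ↦ 5^2 + 1|_5 = 26 ⇒ 25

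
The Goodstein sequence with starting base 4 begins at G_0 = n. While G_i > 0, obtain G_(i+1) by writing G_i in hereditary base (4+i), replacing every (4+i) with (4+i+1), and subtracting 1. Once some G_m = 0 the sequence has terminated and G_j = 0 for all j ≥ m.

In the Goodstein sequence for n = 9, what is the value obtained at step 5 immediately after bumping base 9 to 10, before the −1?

(0) 9|_4 = 2·4 + 1 ↦ 2·5 + 1|_5 = 11 ⇒ 10
(1) 10|_5 = 2·5 ↦ 2·6|_6 = 12 ⇒ 11
(2) 11|_6 = 6 + 5 ↦ 7 + 5|_7 = 12 ⇒ 11
(3) 11|_7 = 7 + 4 ↦ 8 + 4|_8 = 12 ⇒ 11
(4) 11|_8 = 8 + 3 ↦ 9 + 3|_9 = 12 ⇒ 11
(5) 11|_9 = 9 + 2 ↦ 10 + 2|_10 = 12 ⇒ 11

12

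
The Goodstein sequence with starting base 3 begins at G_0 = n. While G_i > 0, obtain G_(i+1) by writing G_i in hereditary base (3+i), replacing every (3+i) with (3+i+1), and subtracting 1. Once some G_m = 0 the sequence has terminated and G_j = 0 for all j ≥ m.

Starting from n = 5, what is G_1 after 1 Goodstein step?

5

step 0: 5 = 3 + 2; sub 4 for 3: 4 + 2; = 6; G_1 = 6−1 = 5
step 1: 5 = 4 + 1; sub 5 for 4: 5 + 1; = 6; G_2 = 6−1 = 5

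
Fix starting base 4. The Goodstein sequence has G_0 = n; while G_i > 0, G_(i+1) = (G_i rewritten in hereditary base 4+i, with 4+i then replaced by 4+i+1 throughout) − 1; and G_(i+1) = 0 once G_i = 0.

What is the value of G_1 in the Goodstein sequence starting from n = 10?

i=0: 10 = 2·4 + 2 (b=4); 4→5: 2·5 + 2 = 12; 12−1 = 11
i=1: 11 = 2·5 + 1 (b=5); 5→6: 2·6 + 1 = 13; 13−1 = 12

11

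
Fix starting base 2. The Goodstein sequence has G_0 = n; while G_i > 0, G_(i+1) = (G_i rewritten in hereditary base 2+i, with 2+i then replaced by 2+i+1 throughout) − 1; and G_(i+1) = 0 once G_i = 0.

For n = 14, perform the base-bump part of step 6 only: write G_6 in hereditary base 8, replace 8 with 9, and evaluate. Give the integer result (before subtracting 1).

3487116549

[0] 14 ≡ 2^(2 + 1) + 2^2 + 2 (base 2). Lift 3: 111. −1: 110.
[1] 110 ≡ 3^(3 + 1) + 3^3 + 2 (base 3). Lift 4: 1282. −1: 1281.
[2] 1281 ≡ 4^(4 + 1) + 4^4 + 1 (base 4). Lift 5: 18751. −1: 18750.
[3] 18750 ≡ 5^(5 + 1) + 5^5 (base 5). Lift 6: 326592. −1: 326591.
[4] 326591 ≡ 6^(6 + 1) + 5·6^5 + 5·6^4 + 5·6^3 + 5·6^2 + 5·6 + 5 (base 6). Lift 7: 5862841. −1: 5862840.
[5] 5862840 ≡ 7^(7 + 1) + 5·7^5 + 5·7^4 + 5·7^3 + 5·7^2 + 5·7 + 4 (base 7). Lift 8: 134404972. −1: 134404971.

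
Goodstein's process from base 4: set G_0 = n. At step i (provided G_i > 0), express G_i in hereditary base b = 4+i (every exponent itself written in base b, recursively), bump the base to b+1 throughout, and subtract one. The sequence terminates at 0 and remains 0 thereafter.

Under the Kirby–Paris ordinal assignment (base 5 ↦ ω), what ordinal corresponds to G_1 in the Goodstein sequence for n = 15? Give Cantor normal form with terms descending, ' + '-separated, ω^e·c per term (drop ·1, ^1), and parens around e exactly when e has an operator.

ω·3 + 2

G_0=15  [base 4] 3·4 + 3  →[4↦5]→  3·5 + 3 = 18  −1 ⇒ G_1=17
G_1=17  [base 5] 3·5 + 2  →[5↦6]→  3·6 + 2 = 20  −1 ⇒ G_2=19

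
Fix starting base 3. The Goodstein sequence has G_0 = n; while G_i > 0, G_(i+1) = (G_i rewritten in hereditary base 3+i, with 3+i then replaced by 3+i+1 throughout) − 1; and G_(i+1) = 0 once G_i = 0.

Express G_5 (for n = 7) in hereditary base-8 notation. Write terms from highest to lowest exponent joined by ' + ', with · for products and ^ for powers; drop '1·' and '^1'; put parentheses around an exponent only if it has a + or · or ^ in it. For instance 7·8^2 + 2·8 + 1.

base 3: 7 = 2·3 + 1; at 4: 2·4 + 1 = 9; next = 8
base 4: 8 = 2·4; at 5: 2·5 = 10; next = 9
base 5: 9 = 5 + 4; at 6: 6 + 4 = 10; next = 9
base 6: 9 = 6 + 3; at 7: 7 + 3 = 10; next = 9
base 7: 9 = 7 + 2; at 8: 8 + 2 = 10; next = 9
base 8: 9 = 8 + 1; at 9: 9 + 1 = 10; next = 9

8 + 1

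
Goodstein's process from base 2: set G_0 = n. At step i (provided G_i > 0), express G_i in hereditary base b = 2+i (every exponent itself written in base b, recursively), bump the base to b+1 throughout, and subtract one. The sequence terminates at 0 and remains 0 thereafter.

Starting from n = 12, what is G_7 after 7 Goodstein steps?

3486784574

base 2: 12 = 2^(2 + 1) + 2^2; at 3: 3^(3 + 1) + 3^3 = 108; next = 107
base 3: 107 = 3^(3 + 1) + 2·3^2 + 2·3 + 2; at 4: 4^(4 + 1) + 2·4^2 + 2·4 + 2 = 1066; next = 1065
base 4: 1065 = 4^(4 + 1) + 2·4^2 + 2·4 + 1; at 5: 5^(5 + 1) + 2·5^2 + 2·5 + 1 = 15686; next = 15685
base 5: 15685 = 5^(5 + 1) + 2·5^2 + 2·5; at 6: 6^(6 + 1) + 2·6^2 + 2·6 = 280020; next = 280019
base 6: 280019 = 6^(6 + 1) + 2·6^2 + 6 + 5; at 7: 7^(7 + 1) + 2·7^2 + 7 + 5 = 5764911; next = 5764910
base 7: 5764910 = 7^(7 + 1) + 2·7^2 + 7 + 4; at 8: 8^(8 + 1) + 2·8^2 + 8 + 4 = 134217868; next = 134217867
base 8: 134217867 = 8^(8 + 1) + 2·8^2 + 8 + 3; at 9: 9^(9 + 1) + 2·9^2 + 9 + 3 = 3486784575; next = 3486784574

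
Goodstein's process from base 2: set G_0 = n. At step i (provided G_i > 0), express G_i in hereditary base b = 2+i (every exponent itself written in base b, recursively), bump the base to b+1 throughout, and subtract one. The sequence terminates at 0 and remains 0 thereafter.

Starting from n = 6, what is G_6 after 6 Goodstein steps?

187243

[0] 6 ≡ 2^2 + 2 (base 2). Lift 3: 30. −1: 29.
[1] 29 ≡ 3^3 + 2 (base 3). Lift 4: 258. −1: 257.
[2] 257 ≡ 4^4 + 1 (base 4). Lift 5: 3126. −1: 3125.
[3] 3125 ≡ 5^5 (base 5). Lift 6: 46656. −1: 46655.
[4] 46655 ≡ 5·6^5 + 5·6^4 + 5·6^3 + 5·6^2 + 5·6 + 5 (base 6). Lift 7: 98040. −1: 98039.
[5] 98039 ≡ 5·7^5 + 5·7^4 + 5·7^3 + 5·7^2 + 5·7 + 4 (base 7). Lift 8: 187244. −1: 187243.
[6] 187243 ≡ 5·8^5 + 5·8^4 + 5·8^3 + 5·8^2 + 5·8 + 3 (base 8). Lift 9: 332148. −1: 332147.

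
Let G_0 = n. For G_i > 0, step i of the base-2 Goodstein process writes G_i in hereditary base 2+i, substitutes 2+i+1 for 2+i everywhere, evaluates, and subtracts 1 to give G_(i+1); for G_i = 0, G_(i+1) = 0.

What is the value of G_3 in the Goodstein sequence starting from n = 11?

15627

i=0: 11 = 2^(2 + 1) + 2 + 1 (b=2); 2→3: 3^(3 + 1) + 3 + 1 = 85; 85−1 = 84
i=1: 84 = 3^(3 + 1) + 3 (b=3); 3→4: 4^(4 + 1) + 4 = 1028; 1028−1 = 1027
i=2: 1027 = 4^(4 + 1) + 3 (b=4); 4→5: 5^(5 + 1) + 3 = 15628; 15628−1 = 15627
i=3: 15627 = 5^(5 + 1) + 2 (b=5); 5→6: 6^(6 + 1) + 2 = 279938; 279938−1 = 279937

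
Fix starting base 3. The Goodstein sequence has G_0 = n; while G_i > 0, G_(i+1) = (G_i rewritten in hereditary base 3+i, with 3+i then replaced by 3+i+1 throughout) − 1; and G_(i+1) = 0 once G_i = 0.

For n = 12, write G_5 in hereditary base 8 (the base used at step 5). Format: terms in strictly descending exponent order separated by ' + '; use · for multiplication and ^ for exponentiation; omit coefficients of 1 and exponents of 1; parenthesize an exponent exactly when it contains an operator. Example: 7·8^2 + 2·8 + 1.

G_0=12  [base 3] 3^2 + 3  →[3↦4]→  4^2 + 4 = 20  −1 ⇒ G_1=19
G_1=19  [base 4] 4^2 + 3  →[4↦5]→  5^2 + 3 = 28  −1 ⇒ G_2=27
G_2=27  [base 5] 5^2 + 2  →[5↦6]→  6^2 + 2 = 38  −1 ⇒ G_3=37
G_3=37  [base 6] 6^2 + 1  →[6↦7]→  7^2 + 1 = 50  −1 ⇒ G_4=49
G_4=49  [base 7] 7^2  →[7↦8]→  8^2 = 64  −1 ⇒ G_5=63
G_5=63  [base 8] 7·8 + 7  →[8↦9]→  7·9 + 7 = 70  −1 ⇒ G_6=69

7·8 + 7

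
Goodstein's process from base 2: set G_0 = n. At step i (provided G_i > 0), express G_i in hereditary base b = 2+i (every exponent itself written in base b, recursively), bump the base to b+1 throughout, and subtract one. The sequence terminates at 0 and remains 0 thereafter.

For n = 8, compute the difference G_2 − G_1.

473

i=0: 8 = 2^(2 + 1) (b=2); 2→3: 3^(3 + 1) = 81; 81−1 = 80
i=1: 80 = 2·3^3 + 2·3^2 + 2·3 + 2 (b=3); 3→4: 2·4^4 + 2·4^2 + 2·4 + 2 = 554; 554−1 = 553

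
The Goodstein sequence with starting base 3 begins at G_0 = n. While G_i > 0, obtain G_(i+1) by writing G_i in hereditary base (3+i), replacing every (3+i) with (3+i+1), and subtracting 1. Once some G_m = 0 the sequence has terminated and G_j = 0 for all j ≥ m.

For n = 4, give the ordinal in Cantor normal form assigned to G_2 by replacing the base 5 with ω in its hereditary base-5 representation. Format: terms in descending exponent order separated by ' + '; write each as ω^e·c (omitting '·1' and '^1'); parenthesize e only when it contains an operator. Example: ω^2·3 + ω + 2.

4

G_0=4  [base 3] 3 + 1  →[3↦4]→  4 + 1 = 5  −1 ⇒ G_1=4
G_1=4  [base 4] 4  →[4↦5]→  5 = 5  −1 ⇒ G_2=4
G_2=4  [base 5] 4  →[5↦6]→  4 = 4  −1 ⇒ G_3=3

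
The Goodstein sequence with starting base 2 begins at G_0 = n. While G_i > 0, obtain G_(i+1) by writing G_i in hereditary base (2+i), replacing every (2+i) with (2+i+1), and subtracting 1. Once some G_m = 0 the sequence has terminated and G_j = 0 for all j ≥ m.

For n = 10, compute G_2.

1025

G_0 = 10. HB_2(10) = 2^(2 + 1) + 2. Bump = 84. G_1 = 83.
G_1 = 83. HB_3(83) = 3^(3 + 1) + 2. Bump = 1026. G_2 = 1025.
G_2 = 1025. HB_4(1025) = 4^(4 + 1) + 1. Bump = 15626. G_3 = 15625.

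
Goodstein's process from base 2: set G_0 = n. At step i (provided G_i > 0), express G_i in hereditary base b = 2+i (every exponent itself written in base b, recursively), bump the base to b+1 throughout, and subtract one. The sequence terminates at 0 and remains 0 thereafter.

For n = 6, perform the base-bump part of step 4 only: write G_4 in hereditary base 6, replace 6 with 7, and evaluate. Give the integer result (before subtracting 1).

step 0: 6 = 2^2 + 2; sub 3 for 2: 3^3 + 3; = 30; G_1 = 30−1 = 29
step 1: 29 = 3^3 + 2; sub 4 for 3: 4^4 + 2; = 258; G_2 = 258−1 = 257
step 2: 257 = 4^4 + 1; sub 5 for 4: 5^5 + 1; = 3126; G_3 = 3126−1 = 3125
step 3: 3125 = 5^5; sub 6 for 5: 6^6; = 46656; G_4 = 46656−1 = 46655

98040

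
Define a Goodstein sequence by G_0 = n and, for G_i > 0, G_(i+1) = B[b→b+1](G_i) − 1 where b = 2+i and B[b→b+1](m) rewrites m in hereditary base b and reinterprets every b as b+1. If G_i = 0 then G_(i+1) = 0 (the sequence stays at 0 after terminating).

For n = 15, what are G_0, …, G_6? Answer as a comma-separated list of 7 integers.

15, 111, 1283, 18752, 326593, 6588344, 150994943

15 —HB2→ 2^(2 + 1) + 2^2 + 2 + 1 —bump→ 3^(3 + 1) + 3^3 + 3 + 1 = 112 —(−1)→ 111
111 —HB3→ 3^(3 + 1) + 3^3 + 3 —bump→ 4^(4 + 1) + 4^4 + 4 = 1284 —(−1)→ 1283
1283 —HB4→ 4^(4 + 1) + 4^4 + 3 —bump→ 5^(5 + 1) + 5^5 + 3 = 18753 —(−1)→ 18752
18752 —HB5→ 5^(5 + 1) + 5^5 + 2 —bump→ 6^(6 + 1) + 6^6 + 2 = 326594 —(−1)→ 326593
326593 —HB6→ 6^(6 + 1) + 6^6 + 1 —bump→ 7^(7 + 1) + 7^7 + 1 = 6588345 —(−1)→ 6588344
6588344 —HB7→ 7^(7 + 1) + 7^7 —bump→ 8^(8 + 1) + 8^8 = 150994944 —(−1)→ 150994943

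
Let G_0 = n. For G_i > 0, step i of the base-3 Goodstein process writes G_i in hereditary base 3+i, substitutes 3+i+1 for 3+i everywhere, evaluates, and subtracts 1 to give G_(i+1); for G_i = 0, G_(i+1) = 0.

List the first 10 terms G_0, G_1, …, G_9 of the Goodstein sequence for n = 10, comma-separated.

i=0: 10 = 3^2 + 1 (b=3); 3→4: 4^2 + 1 = 17; 17−1 = 16
i=1: 16 = 4^2 (b=4); 4→5: 5^2 = 25; 25−1 = 24
i=2: 24 = 4·5 + 4 (b=5); 5→6: 4·6 + 4 = 28; 28−1 = 27
i=3: 27 = 4·6 + 3 (b=6); 6→7: 4·7 + 3 = 31; 31−1 = 30
i=4: 30 = 4·7 + 2 (b=7); 7→8: 4·8 + 2 = 34; 34−1 = 33
i=5: 33 = 4·8 + 1 (b=8); 8→9: 4·9 + 1 = 37; 37−1 = 36
i=6: 36 = 4·9 (b=9); 9→10: 4·10 = 40; 40−1 = 39
i=7: 39 = 3·10 + 9 (b=10); 10→11: 3·11 + 9 = 42; 42−1 = 41
i=8: 41 = 3·11 + 8 (b=11); 11→12: 3·12 + 8 = 44; 44−1 = 43

10, 16, 24, 27, 30, 33, 36, 39, 41, 43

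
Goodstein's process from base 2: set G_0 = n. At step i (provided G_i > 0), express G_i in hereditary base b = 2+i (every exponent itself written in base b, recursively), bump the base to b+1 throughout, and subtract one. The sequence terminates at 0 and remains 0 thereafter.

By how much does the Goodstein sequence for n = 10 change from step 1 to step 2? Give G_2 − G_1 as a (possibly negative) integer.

i=0: 10 = 2^(2 + 1) + 2 (b=2); 2→3: 3^(3 + 1) + 3 = 84; 84−1 = 83
i=1: 83 = 3^(3 + 1) + 2 (b=3); 3→4: 4^(4 + 1) + 2 = 1026; 1026−1 = 1025

942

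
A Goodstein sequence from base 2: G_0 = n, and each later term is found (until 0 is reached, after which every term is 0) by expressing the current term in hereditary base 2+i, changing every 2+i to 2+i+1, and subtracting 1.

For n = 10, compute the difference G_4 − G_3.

base 2: 10 = 2^(2 + 1) + 2; at 3: 3^(3 + 1) + 3 = 84; next = 83
base 3: 83 = 3^(3 + 1) + 2; at 4: 4^(4 + 1) + 2 = 1026; next = 1025
base 4: 1025 = 4^(4 + 1) + 1; at 5: 5^(5 + 1) + 1 = 15626; next = 15625
base 5: 15625 = 5^(5 + 1); at 6: 6^(6 + 1) = 279936; next = 279935

264310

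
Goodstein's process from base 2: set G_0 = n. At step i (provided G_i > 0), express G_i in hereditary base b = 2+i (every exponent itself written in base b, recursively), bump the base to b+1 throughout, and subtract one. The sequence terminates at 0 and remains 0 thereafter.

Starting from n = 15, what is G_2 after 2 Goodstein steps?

base 2: 15 = 2^(2 + 1) + 2^2 + 2 + 1; at 3: 3^(3 + 1) + 3^3 + 3 + 1 = 112; next = 111
base 3: 111 = 3^(3 + 1) + 3^3 + 3; at 4: 4^(4 + 1) + 4^4 + 4 = 1284; next = 1283
base 4: 1283 = 4^(4 + 1) + 4^4 + 3; at 5: 5^(5 + 1) + 5^5 + 3 = 18753; next = 18752

1283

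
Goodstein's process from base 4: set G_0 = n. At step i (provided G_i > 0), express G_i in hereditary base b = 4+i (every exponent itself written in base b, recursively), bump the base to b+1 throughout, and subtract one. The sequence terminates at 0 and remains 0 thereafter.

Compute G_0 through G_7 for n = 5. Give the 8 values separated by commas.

[0] 5 ≡ 4 + 1 (base 4). Lift 5: 6. −1: 5.
[1] 5 ≡ 5 (base 5). Lift 6: 6. −1: 5.
[2] 5 ≡ 5 (base 6). Lift 7: 5. −1: 4.
[3] 4 ≡ 4 (base 7). Lift 8: 4. −1: 3.
[4] 3 ≡ 3 (base 8). Lift 9: 3. −1: 2.
[5] 2 ≡ 2 (base 9). Lift 10: 2. −1: 1.
[6] 1 ≡ 1 (base 10). Lift 11: 1. −1: 0.

5, 5, 5, 4, 3, 2, 1, 0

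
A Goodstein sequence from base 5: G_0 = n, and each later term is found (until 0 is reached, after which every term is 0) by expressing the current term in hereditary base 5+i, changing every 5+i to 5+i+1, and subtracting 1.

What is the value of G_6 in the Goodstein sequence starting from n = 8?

6

G_0 = 8. HB_5(8) = 5 + 3. Bump = 9. G_1 = 8.
G_1 = 8. HB_6(8) = 6 + 2. Bump = 9. G_2 = 8.
G_2 = 8. HB_7(8) = 7 + 1. Bump = 9. G_3 = 8.
G_3 = 8. HB_8(8) = 8. Bump = 9. G_4 = 8.
G_4 = 8. HB_9(8) = 8. Bump = 8. G_5 = 7.
G_5 = 7. HB_10(7) = 7. Bump = 7. G_6 = 6.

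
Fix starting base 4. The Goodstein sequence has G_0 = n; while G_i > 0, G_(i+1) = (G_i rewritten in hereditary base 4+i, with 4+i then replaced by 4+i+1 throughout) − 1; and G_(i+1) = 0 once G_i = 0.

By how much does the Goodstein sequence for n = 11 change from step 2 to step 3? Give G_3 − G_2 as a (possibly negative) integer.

1

step 0: 11 = 2·4 + 3; sub 5 for 4: 2·5 + 3; = 13; G_1 = 13−1 = 12
step 1: 12 = 2·5 + 2; sub 6 for 5: 2·6 + 2; = 14; G_2 = 14−1 = 13
step 2: 13 = 2·6 + 1; sub 7 for 6: 2·7 + 1; = 15; G_3 = 15−1 = 14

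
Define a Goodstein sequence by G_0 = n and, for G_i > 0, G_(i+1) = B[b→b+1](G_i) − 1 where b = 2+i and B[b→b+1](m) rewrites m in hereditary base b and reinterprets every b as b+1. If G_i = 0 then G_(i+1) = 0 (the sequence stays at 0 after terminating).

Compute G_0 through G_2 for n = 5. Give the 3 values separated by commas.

5, 27, 255

5 —HB2→ 2^2 + 1 —bump→ 3^3 + 1 = 28 —(−1)→ 27
27 —HB3→ 3^3 —bump→ 4^4 = 256 —(−1)→ 255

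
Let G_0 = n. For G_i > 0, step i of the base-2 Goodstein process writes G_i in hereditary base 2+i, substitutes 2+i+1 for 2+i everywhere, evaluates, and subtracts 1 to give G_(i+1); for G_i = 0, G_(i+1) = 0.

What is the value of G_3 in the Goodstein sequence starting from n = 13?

16092

[0] 13 ≡ 2^(2 + 1) + 2^2 + 1 (base 2). Lift 3: 109. −1: 108.
[1] 108 ≡ 3^(3 + 1) + 3^3 (base 3). Lift 4: 1280. −1: 1279.
[2] 1279 ≡ 4^(4 + 1) + 3·4^3 + 3·4^2 + 3·4 + 3 (base 4). Lift 5: 16093. −1: 16092.
[3] 16092 ≡ 5^(5 + 1) + 3·5^3 + 3·5^2 + 3·5 + 2 (base 5). Lift 6: 280712. −1: 280711.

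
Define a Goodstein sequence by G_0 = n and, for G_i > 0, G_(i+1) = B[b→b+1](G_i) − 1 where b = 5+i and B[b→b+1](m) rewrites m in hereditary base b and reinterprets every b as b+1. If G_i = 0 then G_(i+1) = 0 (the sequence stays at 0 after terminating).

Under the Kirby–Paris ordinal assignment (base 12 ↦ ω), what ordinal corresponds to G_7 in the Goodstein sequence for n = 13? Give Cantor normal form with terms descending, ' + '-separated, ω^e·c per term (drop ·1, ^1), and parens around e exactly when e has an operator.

ω + 5

(0) 13|_5 = 2·5 + 3 ↦ 2·6 + 3|_6 = 15 ⇒ 14
(1) 14|_6 = 2·6 + 2 ↦ 2·7 + 2|_7 = 16 ⇒ 15
(2) 15|_7 = 2·7 + 1 ↦ 2·8 + 1|_8 = 17 ⇒ 16
(3) 16|_8 = 2·8 ↦ 2·9|_9 = 18 ⇒ 17
(4) 17|_9 = 9 + 8 ↦ 10 + 8|_10 = 18 ⇒ 17
(5) 17|_10 = 10 + 7 ↦ 11 + 7|_11 = 18 ⇒ 17
(6) 17|_11 = 11 + 6 ↦ 12 + 6|_12 = 18 ⇒ 17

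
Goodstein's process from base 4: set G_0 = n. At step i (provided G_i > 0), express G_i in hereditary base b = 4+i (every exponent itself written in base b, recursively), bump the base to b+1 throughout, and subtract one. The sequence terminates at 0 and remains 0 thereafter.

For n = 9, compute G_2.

base 4: 9 = 2·4 + 1; at 5: 2·5 + 1 = 11; next = 10
base 5: 10 = 2·5; at 6: 2·6 = 12; next = 11

11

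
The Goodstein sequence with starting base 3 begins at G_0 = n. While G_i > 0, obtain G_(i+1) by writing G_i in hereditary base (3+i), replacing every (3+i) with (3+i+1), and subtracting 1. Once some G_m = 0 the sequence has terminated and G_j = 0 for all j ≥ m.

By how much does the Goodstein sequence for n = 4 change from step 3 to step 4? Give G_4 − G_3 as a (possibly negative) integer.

step 0: 4 = 3 + 1; sub 4 for 3: 4 + 1; = 5; G_1 = 5−1 = 4
step 1: 4 = 4; sub 5 for 4: 5; = 5; G_2 = 5−1 = 4
step 2: 4 = 4; sub 6 for 5: 4; = 4; G_3 = 4−1 = 3
step 3: 3 = 3; sub 7 for 6: 3; = 3; G_4 = 3−1 = 2

-1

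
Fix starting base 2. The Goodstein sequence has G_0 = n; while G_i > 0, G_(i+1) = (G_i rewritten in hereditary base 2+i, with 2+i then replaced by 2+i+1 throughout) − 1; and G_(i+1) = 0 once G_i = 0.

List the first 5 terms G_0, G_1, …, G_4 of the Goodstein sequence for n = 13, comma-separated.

13, 108, 1279, 16092, 280711

step 0: 13 = 2^(2 + 1) + 2^2 + 1; sub 3 for 2: 3^(3 + 1) + 3^3 + 1; = 109; G_1 = 109−1 = 108
step 1: 108 = 3^(3 + 1) + 3^3; sub 4 for 3: 4^(4 + 1) + 4^4; = 1280; G_2 = 1280−1 = 1279
step 2: 1279 = 4^(4 + 1) + 3·4^3 + 3·4^2 + 3·4 + 3; sub 5 for 4: 5^(5 + 1) + 3·5^3 + 3·5^2 + 3·5 + 3; = 16093; G_3 = 16093−1 = 16092
step 3: 16092 = 5^(5 + 1) + 3·5^3 + 3·5^2 + 3·5 + 2; sub 6 for 5: 6^(6 + 1) + 3·6^3 + 3·6^2 + 3·6 + 2; = 280712; G_4 = 280712−1 = 280711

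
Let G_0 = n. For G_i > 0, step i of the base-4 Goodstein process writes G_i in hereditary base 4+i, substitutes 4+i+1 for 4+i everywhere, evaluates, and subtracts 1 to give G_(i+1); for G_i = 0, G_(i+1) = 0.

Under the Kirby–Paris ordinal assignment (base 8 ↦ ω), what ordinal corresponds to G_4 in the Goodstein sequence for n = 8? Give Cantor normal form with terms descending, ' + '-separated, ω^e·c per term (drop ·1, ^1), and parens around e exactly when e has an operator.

ω + 1

8 —HB4→ 2·4 —bump→ 2·5 = 10 —(−1)→ 9
9 —HB5→ 5 + 4 —bump→ 6 + 4 = 10 —(−1)→ 9
9 —HB6→ 6 + 3 —bump→ 7 + 3 = 10 —(−1)→ 9
9 —HB7→ 7 + 2 —bump→ 8 + 2 = 10 —(−1)→ 9
9 —HB8→ 8 + 1 —bump→ 9 + 1 = 10 —(−1)→ 9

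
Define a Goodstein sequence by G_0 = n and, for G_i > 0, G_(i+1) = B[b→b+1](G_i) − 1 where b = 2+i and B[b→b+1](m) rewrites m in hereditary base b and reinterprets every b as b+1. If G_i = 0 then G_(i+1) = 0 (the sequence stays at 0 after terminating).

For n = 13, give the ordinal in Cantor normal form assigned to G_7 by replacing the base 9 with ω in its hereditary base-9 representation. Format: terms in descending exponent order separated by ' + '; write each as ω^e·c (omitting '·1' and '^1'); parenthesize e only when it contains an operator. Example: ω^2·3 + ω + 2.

G_0 = 13. HB_2(13) = 2^(2 + 1) + 2^2 + 1. Bump = 109. G_1 = 108.
G_1 = 108. HB_3(108) = 3^(3 + 1) + 3^3. Bump = 1280. G_2 = 1279.
G_2 = 1279. HB_4(1279) = 4^(4 + 1) + 3·4^3 + 3·4^2 + 3·4 + 3. Bump = 16093. G_3 = 16092.
G_3 = 16092. HB_5(16092) = 5^(5 + 1) + 3·5^3 + 3·5^2 + 3·5 + 2. Bump = 280712. G_4 = 280711.
G_4 = 280711. HB_6(280711) = 6^(6 + 1) + 3·6^3 + 3·6^2 + 3·6 + 1. Bump = 5765999. G_5 = 5765998.
G_5 = 5765998. HB_7(5765998) = 7^(7 + 1) + 3·7^3 + 3·7^2 + 3·7. Bump = 134219480. G_6 = 134219479.
G_6 = 134219479. HB_8(134219479) = 8^(8 + 1) + 3·8^3 + 3·8^2 + 2·8 + 7. Bump = 3486786856. G_7 = 3486786855.
G_7 = 3486786855. HB_9(3486786855) = 9^(9 + 1) + 3·9^3 + 3·9^2 + 2·9 + 6. Bump = 100000003326. G_8 = 100000003325.

ω^(ω + 1) + ω^3·3 + ω^2·3 + ω·2 + 6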